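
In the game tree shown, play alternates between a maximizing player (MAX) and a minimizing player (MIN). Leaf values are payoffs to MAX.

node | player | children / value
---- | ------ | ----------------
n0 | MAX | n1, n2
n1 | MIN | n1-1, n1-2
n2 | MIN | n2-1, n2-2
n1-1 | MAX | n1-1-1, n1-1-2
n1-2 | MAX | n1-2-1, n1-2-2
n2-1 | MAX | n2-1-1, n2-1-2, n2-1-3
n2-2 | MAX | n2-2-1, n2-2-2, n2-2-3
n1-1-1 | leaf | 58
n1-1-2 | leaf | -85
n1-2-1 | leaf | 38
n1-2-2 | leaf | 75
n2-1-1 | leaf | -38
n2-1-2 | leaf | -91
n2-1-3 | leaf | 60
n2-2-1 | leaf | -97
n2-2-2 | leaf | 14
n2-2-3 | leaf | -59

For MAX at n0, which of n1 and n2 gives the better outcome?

n1-1 (MAX): max(58, -85) = 58
n1-2 (MAX): max(38, 75) = 75
n1 (MIN): min(58, 75) = 58
n2-1 (MAX): max(-38, -91, 60) = 60
n2-2 (MAX): max(-97, 14, -59) = 14
n2 (MIN): min(60, 14) = 14
MAX prefers the higher value; n1=58, n2=14. n1 is better since 58 > 14.

n1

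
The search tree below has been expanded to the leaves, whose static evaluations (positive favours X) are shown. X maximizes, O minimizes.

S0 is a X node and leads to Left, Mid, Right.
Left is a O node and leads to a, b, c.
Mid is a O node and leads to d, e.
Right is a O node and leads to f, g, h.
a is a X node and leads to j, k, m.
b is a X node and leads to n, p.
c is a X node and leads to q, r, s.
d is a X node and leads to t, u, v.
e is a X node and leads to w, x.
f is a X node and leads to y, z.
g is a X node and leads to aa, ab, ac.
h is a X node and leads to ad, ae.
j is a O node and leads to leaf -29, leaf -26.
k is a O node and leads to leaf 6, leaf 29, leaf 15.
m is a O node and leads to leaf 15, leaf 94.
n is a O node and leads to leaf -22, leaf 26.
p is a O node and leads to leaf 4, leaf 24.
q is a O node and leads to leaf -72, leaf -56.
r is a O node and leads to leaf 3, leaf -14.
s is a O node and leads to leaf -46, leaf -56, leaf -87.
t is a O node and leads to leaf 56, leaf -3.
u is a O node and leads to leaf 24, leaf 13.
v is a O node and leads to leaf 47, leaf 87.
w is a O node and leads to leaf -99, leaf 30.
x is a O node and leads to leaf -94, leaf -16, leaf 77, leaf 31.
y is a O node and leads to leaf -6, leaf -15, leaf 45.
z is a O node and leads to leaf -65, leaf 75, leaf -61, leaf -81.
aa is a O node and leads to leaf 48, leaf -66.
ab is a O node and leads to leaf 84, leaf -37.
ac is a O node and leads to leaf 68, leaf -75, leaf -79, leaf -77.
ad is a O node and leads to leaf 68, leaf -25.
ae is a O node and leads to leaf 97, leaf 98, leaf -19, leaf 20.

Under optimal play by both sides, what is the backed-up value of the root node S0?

j (O): min(-29, -26) = -29
k (O): min(6, 29, 15) = 6
m (O): min(15, 94) = 15
a (X): max(-29, 6, 15) = 15
n (O): min(-22, 26) = -22
p (O): min(4, 24) = 4
b (X): max(-22, 4) = 4
q (O): min(-72, -56) = -72
r (O): min(3, -14) = -14
s (O): min(-46, -56, -87) = -87
c (X): max(-72, -14, -87) = -14
Left (O): min(15, 4, -14) = -14
t (O): min(56, -3) = -3
u (O): min(24, 13) = 13
v (O): min(47, 87) = 47
d (X): max(-3, 13, 47) = 47
w (O): min(-99, 30) = -99
x (O): min(-94, -16, 77, 31) = -94
e (X): max(-99, -94) = -94
Mid (O): min(47, -94) = -94
y (O): min(-6, -15, 45) = -15
z (O): min(-65, 75, -61, -81) = -81
f (X): max(-15, -81) = -15
aa (O): min(48, -66) = -66
ab (O): min(84, -37) = -37
ac (O): min(68, -75, -79, -77) = -79
g (X): max(-66, -37, -79) = -37
ad (O): min(68, -25) = -25
ae (O): min(97, 98, -19, 20) = -19
h (X): max(-25, -19) = -19
Right (O): min(-15, -37, -19) = -37
S0 (X): max(-14, -94, -37) = -14

-14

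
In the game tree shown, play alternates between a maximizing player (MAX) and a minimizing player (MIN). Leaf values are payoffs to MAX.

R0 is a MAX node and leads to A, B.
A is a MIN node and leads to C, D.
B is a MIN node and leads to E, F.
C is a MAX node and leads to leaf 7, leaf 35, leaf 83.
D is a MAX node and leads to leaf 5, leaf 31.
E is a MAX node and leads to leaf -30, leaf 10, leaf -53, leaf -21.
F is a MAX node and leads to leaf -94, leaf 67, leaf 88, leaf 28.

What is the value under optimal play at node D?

31

D (MAX): max(5, 31) = 31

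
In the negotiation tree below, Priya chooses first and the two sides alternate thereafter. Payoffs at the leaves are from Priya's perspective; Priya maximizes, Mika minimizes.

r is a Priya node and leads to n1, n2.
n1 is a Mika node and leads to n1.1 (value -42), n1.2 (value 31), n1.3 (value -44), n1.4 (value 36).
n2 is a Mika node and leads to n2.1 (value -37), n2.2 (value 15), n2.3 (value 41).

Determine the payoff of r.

n1 (Mika): min(-42, 31, -44, 36) = -44
n2 (Mika): min(-37, 15, 41) = -37
r (Priya): max(-44, -37) = -37

-37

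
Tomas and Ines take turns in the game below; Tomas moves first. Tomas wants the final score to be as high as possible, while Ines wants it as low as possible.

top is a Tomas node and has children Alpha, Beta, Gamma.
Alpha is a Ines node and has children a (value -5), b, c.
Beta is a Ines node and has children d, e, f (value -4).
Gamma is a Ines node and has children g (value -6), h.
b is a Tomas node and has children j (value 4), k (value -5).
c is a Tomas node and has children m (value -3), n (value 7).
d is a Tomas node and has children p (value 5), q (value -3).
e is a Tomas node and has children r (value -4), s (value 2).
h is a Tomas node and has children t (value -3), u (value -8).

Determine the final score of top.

-4

b (Tomas): max(4, -5) = 4
c (Tomas): max(-3, 7) = 7
Alpha (Ines): min(-5, 4, 7) = -5
d (Tomas): max(5, -3) = 5
e (Tomas): max(-4, 2) = 2
Beta (Ines): min(5, 2, -4) = -4
h (Tomas): max(-3, -8) = -3
Gamma (Ines): min(-6, -3) = -6
top (Tomas): max(-5, -4, -6) = -4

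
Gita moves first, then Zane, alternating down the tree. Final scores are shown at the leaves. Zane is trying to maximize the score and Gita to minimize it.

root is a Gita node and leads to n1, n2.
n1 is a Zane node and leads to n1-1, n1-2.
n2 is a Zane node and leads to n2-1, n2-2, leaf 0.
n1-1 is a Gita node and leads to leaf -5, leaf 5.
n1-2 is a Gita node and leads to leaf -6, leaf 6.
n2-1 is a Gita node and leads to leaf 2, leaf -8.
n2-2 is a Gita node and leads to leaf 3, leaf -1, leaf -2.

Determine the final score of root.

-5

n1-1 (Gita): min(-5, 5) = -5
n1-2 (Gita): min(-6, 6) = -6
n1 (Zane): max(-5, -6) = -5
n2-1 (Gita): min(2, -8) = -8
n2-2 (Gita): min(3, -1, -2) = -2
n2 (Zane): max(-8, -2, 0) = 0
root (Gita): min(-5, 0) = -5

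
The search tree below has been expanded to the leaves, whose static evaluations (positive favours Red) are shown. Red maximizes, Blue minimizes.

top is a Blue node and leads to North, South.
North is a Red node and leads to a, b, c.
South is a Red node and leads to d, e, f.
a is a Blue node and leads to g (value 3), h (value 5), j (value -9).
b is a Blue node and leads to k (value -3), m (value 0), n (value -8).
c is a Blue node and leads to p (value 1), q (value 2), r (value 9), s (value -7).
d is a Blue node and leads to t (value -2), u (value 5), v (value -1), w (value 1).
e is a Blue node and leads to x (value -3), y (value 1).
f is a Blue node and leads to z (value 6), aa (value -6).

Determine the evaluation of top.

-7

a (Blue): min(3, 5, -9) = -9
b (Blue): min(-3, 0, -8) = -8
c (Blue): min(1, 2, 9, -7) = -7
North (Red): max(-9, -8, -7) = -7
d (Blue): min(-2, 5, -1, 1) = -2
e (Blue): min(-3, 1) = -3
f (Blue): min(6, -6) = -6
South (Red): max(-2, -3, -6) = -2
top (Blue): min(-7, -2) = -7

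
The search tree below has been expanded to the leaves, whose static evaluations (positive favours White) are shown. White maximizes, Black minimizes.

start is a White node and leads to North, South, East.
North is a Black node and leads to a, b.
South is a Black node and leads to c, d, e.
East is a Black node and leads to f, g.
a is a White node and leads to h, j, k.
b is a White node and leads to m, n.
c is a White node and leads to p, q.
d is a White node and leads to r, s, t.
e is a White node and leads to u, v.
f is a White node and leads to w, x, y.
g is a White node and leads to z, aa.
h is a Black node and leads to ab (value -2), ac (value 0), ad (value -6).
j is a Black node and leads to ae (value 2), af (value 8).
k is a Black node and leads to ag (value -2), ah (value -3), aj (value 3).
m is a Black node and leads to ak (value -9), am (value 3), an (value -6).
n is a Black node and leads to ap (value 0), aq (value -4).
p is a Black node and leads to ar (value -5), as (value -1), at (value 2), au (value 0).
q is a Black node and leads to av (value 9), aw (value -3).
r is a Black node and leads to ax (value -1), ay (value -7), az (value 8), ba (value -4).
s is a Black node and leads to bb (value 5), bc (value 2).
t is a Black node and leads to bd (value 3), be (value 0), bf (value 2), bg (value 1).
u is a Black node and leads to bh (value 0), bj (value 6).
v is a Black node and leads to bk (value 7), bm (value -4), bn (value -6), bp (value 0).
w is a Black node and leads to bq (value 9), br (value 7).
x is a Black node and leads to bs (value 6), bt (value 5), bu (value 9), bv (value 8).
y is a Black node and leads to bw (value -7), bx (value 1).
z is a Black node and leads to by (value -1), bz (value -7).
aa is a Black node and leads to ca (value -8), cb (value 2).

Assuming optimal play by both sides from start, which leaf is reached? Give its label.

h (Black): min(-2, 0, -6) = -6
j (Black): min(2, 8) = 2
k (Black): min(-2, -3, 3) = -3
a (White): max(-6, 2, -3) = 2
m (Black): min(-9, 3, -6) = -9
n (Black): min(0, -4) = -4
b (White): max(-9, -4) = -4
North (Black): min(2, -4) = -4
p (Black): min(-5, -1, 2, 0) = -5
q (Black): min(9, -3) = -3
c (White): max(-5, -3) = -3
r (Black): min(-1, -7, 8, -4) = -7
s (Black): min(5, 2) = 2
t (Black): min(3, 0, 2, 1) = 0
d (White): max(-7, 2, 0) = 2
u (Black): min(0, 6) = 0
v (Black): min(7, -4, -6, 0) = -6
e (White): max(0, -6) = 0
South (Black): min(-3, 2, 0) = -3
w (Black): min(9, 7) = 7
x (Black): min(6, 5, 9, 8) = 5
y (Black): min(-7, 1) = -7
f (White): max(7, 5, -7) = 7
z (Black): min(-1, -7) = -7
aa (Black): min(-8, 2) = -8
g (White): max(-7, -8) = -7
East (Black): min(7, -7) = -7
start (White): max(-4, -3, -7) = -3
At start, White picks South (highest: -3).
At South, Black picks c (lowest: -3).
At c, White picks q (highest: -3).
At q, Black picks aw (lowest: -3).
Terminal value -3.

aw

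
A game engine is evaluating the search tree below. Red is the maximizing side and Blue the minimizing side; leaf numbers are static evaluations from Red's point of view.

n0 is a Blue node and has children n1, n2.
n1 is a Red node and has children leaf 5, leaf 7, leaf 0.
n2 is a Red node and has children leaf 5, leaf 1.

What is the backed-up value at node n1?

n1 (Red): max(5, 7, 0) = 7

7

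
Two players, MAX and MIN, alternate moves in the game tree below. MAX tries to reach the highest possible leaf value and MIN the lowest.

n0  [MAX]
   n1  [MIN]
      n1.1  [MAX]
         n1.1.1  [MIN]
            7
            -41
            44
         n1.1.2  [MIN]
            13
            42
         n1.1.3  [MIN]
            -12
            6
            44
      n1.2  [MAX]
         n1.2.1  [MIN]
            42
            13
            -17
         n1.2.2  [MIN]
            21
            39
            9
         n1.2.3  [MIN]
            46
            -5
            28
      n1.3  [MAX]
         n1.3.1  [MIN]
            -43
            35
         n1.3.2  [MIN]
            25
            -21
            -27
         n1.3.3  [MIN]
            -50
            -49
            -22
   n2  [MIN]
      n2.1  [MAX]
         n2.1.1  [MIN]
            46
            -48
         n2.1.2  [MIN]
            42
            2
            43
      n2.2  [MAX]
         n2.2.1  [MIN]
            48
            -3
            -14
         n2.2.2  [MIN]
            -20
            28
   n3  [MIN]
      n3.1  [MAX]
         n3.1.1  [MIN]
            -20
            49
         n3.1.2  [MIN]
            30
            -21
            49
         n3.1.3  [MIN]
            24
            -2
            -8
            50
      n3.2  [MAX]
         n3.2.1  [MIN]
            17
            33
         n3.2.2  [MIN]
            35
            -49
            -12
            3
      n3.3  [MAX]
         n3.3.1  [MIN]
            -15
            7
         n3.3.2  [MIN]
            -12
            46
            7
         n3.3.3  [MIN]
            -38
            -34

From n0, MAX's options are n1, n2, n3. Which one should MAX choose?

n1.1.1 (MIN): min(7, -41, 44) = -41
n1.1.2 (MIN): min(13, 42) = 13
n1.1.3 (MIN): min(-12, 6, 44) = -12
n1.1 (MAX): max(-41, 13, -12) = 13
n1.2.1 (MIN): min(42, 13, -17) = -17
n1.2.2 (MIN): min(21, 39, 9) = 9
n1.2.3 (MIN): min(46, -5, 28) = -5
n1.2 (MAX): max(-17, 9, -5) = 9
n1.3.1 (MIN): min(-43, 35) = -43
n1.3.2 (MIN): min(25, -21, -27) = -27
n1.3.3 (MIN): min(-50, -49, -22) = -50
n1.3 (MAX): max(-43, -27, -50) = -27
n1 (MIN): min(13, 9, -27) = -27
n2.1.1 (MIN): min(46, -48) = -48
n2.1.2 (MIN): min(42, 2, 43) = 2
n2.1 (MAX): max(-48, 2) = 2
n2.2.1 (MIN): min(48, -3, -14) = -14
n2.2.2 (MIN): min(-20, 28) = -20
n2.2 (MAX): max(-14, -20) = -14
n2 (MIN): min(2, -14) = -14
n3.1.1 (MIN): min(-20, 49) = -20
n3.1.2 (MIN): min(30, -21, 49) = -21
n3.1.3 (MIN): min(24, -2, -8, 50) = -8
n3.1 (MAX): max(-20, -21, -8) = -8
n3.2.1 (MIN): min(17, 33) = 17
n3.2.2 (MIN): min(35, -49, -12, 3) = -49
n3.2 (MAX): max(17, -49) = 17
n3.3.1 (MIN): min(-15, 7) = -15
n3.3.2 (MIN): min(-12, 46, 7) = -12
n3.3.3 (MIN): min(-38, -34) = -38
n3.3 (MAX): max(-15, -12, -38) = -12
n3 (MIN): min(-8, 17, -12) = -12
n0 (MAX): max(-27, -14, -12) = -12
MAX at n0 wants the highest of {n1=-27, n2=-14, n3=-12}, so chooses n3.

n3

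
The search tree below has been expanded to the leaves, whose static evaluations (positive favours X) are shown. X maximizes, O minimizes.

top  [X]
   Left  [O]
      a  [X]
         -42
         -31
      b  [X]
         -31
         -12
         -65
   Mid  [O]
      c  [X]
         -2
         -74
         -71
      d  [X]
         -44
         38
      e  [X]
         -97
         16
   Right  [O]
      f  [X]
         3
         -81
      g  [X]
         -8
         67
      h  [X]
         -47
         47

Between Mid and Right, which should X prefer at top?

Right

c (X): max(-2, -74, -71) = -2
d (X): max(-44, 38) = 38
e (X): max(-97, 16) = 16
Mid (O): min(-2, 38, 16) = -2
f (X): max(3, -81) = 3
g (X): max(-8, 67) = 67
h (X): max(-47, 47) = 47
Right (O): min(3, 67, 47) = 3
X prefers the higher value; Mid=-2, Right=3. Right is better since 3 > -2.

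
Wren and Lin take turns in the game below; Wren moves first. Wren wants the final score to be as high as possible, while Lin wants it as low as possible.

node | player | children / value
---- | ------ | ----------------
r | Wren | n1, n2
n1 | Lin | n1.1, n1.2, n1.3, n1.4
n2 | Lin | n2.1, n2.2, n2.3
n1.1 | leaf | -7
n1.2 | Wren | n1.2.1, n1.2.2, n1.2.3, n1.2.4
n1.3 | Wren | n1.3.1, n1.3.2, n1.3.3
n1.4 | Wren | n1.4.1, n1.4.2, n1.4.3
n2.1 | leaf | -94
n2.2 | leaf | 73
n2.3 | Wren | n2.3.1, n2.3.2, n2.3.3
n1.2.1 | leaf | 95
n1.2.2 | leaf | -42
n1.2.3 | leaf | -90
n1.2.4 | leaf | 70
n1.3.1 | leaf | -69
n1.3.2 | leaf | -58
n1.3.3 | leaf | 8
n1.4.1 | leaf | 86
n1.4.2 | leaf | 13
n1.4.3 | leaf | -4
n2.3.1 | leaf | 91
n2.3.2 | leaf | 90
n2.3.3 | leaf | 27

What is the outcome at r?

-7

n1.2 (Wren): max(95, -42, -90, 70) = 95
n1.3 (Wren): max(-69, -58, 8) = 8
n1.4 (Wren): max(86, 13, -4) = 86
n1 (Lin): min(-7, 95, 8, 86) = -7
n2.3 (Wren): max(91, 90, 27) = 91
n2 (Lin): min(-94, 73, 91) = -94
r (Wren): max(-7, -94) = -7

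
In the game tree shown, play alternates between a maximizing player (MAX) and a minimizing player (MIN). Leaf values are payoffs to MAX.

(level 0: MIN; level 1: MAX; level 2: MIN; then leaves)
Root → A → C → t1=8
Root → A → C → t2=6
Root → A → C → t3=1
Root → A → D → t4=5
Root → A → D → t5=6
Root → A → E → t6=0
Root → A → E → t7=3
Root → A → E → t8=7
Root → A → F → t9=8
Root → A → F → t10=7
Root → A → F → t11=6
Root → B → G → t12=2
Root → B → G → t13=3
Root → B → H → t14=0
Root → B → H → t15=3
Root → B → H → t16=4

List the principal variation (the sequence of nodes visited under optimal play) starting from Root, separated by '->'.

Root -> B -> G -> t12

C (MIN): min(8, 6, 1) = 1
D (MIN): min(5, 6) = 5
E (MIN): min(0, 3, 7) = 0
F (MIN): min(8, 7, 6) = 6
A (MAX): max(1, 5, 0, 6) = 6
G (MIN): min(2, 3) = 2
H (MIN): min(0, 3, 4) = 0
B (MAX): max(2, 0) = 2
Root (MIN): min(6, 2) = 2
At Root, MIN picks B (lowest: 2).
At B, MAX picks G (highest: 2).
At G, MIN picks t12 (lowest: 2).
Terminal value 2.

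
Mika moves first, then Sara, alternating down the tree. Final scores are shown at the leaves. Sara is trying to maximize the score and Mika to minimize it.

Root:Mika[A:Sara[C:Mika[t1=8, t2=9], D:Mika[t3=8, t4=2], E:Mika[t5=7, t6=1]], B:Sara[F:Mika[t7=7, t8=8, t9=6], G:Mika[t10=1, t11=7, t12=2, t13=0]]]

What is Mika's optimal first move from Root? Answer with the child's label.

B

C (Mika): min(8, 9) = 8
D (Mika): min(8, 2) = 2
E (Mika): min(7, 1) = 1
A (Sara): max(8, 2, 1) = 8
F (Mika): min(7, 8, 6) = 6
G (Mika): min(1, 7, 2, 0) = 0
B (Sara): max(6, 0) = 6
Root (Mika): min(8, 6) = 6
Mika at Root wants the lowest of {A=8, B=6}, so chooses B.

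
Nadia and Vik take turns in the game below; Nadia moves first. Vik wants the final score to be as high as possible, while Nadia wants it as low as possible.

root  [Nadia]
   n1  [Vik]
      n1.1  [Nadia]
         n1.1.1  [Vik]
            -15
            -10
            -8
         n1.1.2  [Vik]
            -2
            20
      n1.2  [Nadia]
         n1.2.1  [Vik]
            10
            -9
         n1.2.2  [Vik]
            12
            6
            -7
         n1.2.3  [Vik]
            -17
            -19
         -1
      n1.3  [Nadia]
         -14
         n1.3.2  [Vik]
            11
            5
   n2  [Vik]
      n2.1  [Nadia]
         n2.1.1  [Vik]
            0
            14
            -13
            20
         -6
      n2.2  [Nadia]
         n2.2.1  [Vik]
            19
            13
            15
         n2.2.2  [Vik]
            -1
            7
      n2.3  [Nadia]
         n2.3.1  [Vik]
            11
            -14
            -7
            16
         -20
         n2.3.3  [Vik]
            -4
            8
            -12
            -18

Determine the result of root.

n1.1.1 (Vik): max(-15, -10, -8) = -8
n1.1.2 (Vik): max(-2, 20) = 20
n1.1 (Nadia): min(-8, 20) = -8
n1.2.1 (Vik): max(10, -9) = 10
n1.2.2 (Vik): max(12, 6, -7) = 12
n1.2.3 (Vik): max(-17, -19) = -17
n1.2 (Nadia): min(10, 12, -17, -1) = -17
n1.3.2 (Vik): max(11, 5) = 11
n1.3 (Nadia): min(-14, 11) = -14
n1 (Vik): max(-8, -17, -14) = -8
n2.1.1 (Vik): max(0, 14, -13, 20) = 20
n2.1 (Nadia): min(20, -6) = -6
n2.2.1 (Vik): max(19, 13, 15) = 19
n2.2.2 (Vik): max(-1, 7) = 7
n2.2 (Nadia): min(19, 7) = 7
n2.3.1 (Vik): max(11, -14, -7, 16) = 16
n2.3.3 (Vik): max(-4, 8, -12, -18) = 8
n2.3 (Nadia): min(16, -20, 8) = -20
n2 (Vik): max(-6, 7, -20) = 7
root (Nadia): min(-8, 7) = -8

-8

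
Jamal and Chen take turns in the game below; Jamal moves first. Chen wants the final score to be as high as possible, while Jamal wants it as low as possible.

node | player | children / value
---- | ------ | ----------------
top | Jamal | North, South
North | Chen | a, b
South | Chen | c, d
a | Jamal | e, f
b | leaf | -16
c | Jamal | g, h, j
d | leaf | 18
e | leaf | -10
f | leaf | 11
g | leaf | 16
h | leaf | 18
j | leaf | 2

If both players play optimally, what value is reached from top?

-10

a (Jamal): min(-10, 11) = -10
North (Chen): max(-10, -16) = -10
c (Jamal): min(16, 18, 2) = 2
South (Chen): max(2, 18) = 18
top (Jamal): min(-10, 18) = -10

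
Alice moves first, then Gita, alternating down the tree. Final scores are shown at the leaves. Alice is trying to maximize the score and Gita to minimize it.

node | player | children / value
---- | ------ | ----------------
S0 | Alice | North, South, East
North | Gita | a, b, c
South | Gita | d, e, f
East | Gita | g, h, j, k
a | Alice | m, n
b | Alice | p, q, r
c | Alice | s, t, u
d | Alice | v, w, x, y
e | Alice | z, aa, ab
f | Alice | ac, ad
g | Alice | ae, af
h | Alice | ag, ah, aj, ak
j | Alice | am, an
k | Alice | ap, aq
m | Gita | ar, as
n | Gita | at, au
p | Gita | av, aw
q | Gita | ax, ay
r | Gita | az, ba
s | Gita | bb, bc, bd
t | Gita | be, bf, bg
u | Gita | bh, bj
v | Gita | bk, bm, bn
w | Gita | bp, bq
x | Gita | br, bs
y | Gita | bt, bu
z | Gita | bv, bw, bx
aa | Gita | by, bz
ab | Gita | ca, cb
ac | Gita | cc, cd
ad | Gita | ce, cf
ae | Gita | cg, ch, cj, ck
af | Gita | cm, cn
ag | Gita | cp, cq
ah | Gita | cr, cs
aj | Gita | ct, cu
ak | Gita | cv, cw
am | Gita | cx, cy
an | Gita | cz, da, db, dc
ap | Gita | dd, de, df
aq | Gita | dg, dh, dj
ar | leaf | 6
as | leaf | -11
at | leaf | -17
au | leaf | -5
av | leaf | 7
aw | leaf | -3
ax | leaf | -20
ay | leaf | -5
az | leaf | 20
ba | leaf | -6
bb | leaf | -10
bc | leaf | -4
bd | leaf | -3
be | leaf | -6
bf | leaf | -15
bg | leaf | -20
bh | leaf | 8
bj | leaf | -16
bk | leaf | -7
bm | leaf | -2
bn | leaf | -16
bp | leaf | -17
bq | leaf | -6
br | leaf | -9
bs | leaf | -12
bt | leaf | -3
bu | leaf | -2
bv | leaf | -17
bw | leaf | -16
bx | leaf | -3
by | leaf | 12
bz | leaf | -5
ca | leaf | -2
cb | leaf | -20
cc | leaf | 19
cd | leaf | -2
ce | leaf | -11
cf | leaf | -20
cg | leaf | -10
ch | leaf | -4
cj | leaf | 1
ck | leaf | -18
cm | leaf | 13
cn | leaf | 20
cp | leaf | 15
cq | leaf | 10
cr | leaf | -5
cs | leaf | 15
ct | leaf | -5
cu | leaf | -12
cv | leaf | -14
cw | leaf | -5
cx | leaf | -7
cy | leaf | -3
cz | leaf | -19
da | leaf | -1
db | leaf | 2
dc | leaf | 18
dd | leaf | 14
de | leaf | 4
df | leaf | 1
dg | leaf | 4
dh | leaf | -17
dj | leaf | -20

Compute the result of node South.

v (Gita): min(-7, -2, -16) = -16
w (Gita): min(-17, -6) = -17
x (Gita): min(-9, -12) = -12
y (Gita): min(-3, -2) = -3
d (Alice): max(-16, -17, -12, -3) = -3
z (Gita): min(-17, -16, -3) = -17
aa (Gita): min(12, -5) = -5
ab (Gita): min(-2, -20) = -20
e (Alice): max(-17, -5, -20) = -5
ac (Gita): min(19, -2) = -2
ad (Gita): min(-11, -20) = -20
f (Alice): max(-2, -20) = -2
South (Gita): min(-3, -5, -2) = -5

-5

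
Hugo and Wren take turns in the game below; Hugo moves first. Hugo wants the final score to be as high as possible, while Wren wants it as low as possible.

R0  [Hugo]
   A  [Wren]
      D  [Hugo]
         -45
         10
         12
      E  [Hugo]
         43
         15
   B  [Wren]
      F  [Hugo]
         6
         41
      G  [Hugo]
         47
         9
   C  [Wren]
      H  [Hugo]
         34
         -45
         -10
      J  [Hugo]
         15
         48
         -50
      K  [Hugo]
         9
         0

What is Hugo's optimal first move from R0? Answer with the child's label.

D (Hugo): max(-45, 10, 12) = 12
E (Hugo): max(43, 15) = 43
A (Wren): min(12, 43) = 12
F (Hugo): max(6, 41) = 41
G (Hugo): max(47, 9) = 47
B (Wren): min(41, 47) = 41
H (Hugo): max(34, -45, -10) = 34
J (Hugo): max(15, 48, -50) = 48
K (Hugo): max(9, 0) = 9
C (Wren): min(34, 48, 9) = 9
R0 (Hugo): max(12, 41, 9) = 41
Hugo at R0 wants the highest of {A=12, B=41, C=9}, so chooses B.

B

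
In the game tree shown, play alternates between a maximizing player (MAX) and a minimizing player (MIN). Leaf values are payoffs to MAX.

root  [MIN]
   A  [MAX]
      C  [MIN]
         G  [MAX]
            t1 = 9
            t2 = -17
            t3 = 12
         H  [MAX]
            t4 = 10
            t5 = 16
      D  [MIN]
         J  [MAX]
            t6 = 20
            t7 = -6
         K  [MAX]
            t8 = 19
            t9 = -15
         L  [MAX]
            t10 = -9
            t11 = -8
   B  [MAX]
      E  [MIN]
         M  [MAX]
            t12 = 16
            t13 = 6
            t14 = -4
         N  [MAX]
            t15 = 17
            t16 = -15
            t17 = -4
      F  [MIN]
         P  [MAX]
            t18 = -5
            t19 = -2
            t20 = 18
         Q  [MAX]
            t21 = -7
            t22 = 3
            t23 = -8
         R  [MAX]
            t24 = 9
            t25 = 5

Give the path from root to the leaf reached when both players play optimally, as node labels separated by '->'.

G (MAX): max(9, -17, 12) = 12
H (MAX): max(10, 16) = 16
C (MIN): min(12, 16) = 12
J (MAX): max(20, -6) = 20
K (MAX): max(19, -15) = 19
L (MAX): max(-9, -8) = -8
D (MIN): min(20, 19, -8) = -8
A (MAX): max(12, -8) = 12
M (MAX): max(16, 6, -4) = 16
N (MAX): max(17, -15, -4) = 17
E (MIN): min(16, 17) = 16
P (MAX): max(-5, -2, 18) = 18
Q (MAX): max(-7, 3, -8) = 3
R (MAX): max(9, 5) = 9
F (MIN): min(18, 3, 9) = 3
B (MAX): max(16, 3) = 16
root (MIN): min(12, 16) = 12
At root, MIN picks A (lowest: 12).
At A, MAX picks C (highest: 12).
At C, MIN picks G (lowest: 12).
At G, MAX picks t3 (highest: 12).
Terminal value 12.

root -> A -> C -> G -> t3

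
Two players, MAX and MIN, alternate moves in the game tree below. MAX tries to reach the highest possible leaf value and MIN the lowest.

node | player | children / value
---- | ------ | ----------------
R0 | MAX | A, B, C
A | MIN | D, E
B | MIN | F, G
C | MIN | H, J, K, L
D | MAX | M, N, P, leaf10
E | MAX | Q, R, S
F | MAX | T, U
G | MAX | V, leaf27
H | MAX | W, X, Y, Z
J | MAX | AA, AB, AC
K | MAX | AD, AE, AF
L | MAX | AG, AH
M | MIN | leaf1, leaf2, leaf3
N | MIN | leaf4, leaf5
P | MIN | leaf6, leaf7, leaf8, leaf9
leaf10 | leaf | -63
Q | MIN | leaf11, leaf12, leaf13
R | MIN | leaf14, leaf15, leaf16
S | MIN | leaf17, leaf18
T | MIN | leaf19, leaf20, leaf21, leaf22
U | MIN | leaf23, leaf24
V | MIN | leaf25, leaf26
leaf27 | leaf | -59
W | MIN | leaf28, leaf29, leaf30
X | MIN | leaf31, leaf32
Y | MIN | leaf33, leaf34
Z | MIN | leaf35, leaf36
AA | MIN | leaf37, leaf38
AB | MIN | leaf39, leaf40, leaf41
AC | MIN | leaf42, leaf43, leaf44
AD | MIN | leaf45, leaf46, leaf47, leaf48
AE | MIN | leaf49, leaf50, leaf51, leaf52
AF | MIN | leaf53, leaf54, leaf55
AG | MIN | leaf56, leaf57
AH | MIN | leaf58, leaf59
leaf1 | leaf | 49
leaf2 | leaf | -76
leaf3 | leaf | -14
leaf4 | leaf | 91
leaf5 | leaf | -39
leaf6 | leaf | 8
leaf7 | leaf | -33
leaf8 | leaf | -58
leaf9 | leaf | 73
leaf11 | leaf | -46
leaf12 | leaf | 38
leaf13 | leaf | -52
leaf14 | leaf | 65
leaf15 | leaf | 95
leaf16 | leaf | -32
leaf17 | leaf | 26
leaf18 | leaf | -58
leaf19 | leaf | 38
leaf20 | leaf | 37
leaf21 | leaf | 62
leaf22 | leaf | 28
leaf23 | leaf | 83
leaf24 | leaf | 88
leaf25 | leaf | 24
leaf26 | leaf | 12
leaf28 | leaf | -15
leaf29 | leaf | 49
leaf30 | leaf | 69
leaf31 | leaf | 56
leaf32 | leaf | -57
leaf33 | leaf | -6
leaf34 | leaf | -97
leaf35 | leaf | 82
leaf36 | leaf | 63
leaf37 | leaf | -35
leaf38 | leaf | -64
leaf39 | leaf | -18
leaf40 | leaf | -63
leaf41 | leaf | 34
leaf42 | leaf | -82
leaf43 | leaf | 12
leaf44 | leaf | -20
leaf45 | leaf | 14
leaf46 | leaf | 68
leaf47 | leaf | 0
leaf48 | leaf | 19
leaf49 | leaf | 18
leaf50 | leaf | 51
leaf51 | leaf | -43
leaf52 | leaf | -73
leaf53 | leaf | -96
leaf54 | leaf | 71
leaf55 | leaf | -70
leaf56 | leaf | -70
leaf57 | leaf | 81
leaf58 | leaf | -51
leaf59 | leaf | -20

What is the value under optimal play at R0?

M (MIN): min(49, -76, -14) = -76
N (MIN): min(91, -39) = -39
P (MIN): min(8, -33, -58, 73) = -58
D (MAX): max(-76, -39, -58, -63) = -39
Q (MIN): min(-46, 38, -52) = -52
R (MIN): min(65, 95, -32) = -32
S (MIN): min(26, -58) = -58
E (MAX): max(-52, -32, -58) = -32
A (MIN): min(-39, -32) = -39
T (MIN): min(38, 37, 62, 28) = 28
U (MIN): min(83, 88) = 83
F (MAX): max(28, 83) = 83
V (MIN): min(24, 12) = 12
G (MAX): max(12, -59) = 12
B (MIN): min(83, 12) = 12
W (MIN): min(-15, 49, 69) = -15
X (MIN): min(56, -57) = -57
Y (MIN): min(-6, -97) = -97
Z (MIN): min(82, 63) = 63
H (MAX): max(-15, -57, -97, 63) = 63
AA (MIN): min(-35, -64) = -64
AB (MIN): min(-18, -63, 34) = -63
AC (MIN): min(-82, 12, -20) = -82
J (MAX): max(-64, -63, -82) = -63
AD (MIN): min(14, 68, 0, 19) = 0
AE (MIN): min(18, 51, -43, -73) = -73
AF (MIN): min(-96, 71, -70) = -96
K (MAX): max(0, -73, -96) = 0
AG (MIN): min(-70, 81) = -70
AH (MIN): min(-51, -20) = -51
L (MAX): max(-70, -51) = -51
C (MIN): min(63, -63, 0, -51) = -63
R0 (MAX): max(-39, 12, -63) = 12

12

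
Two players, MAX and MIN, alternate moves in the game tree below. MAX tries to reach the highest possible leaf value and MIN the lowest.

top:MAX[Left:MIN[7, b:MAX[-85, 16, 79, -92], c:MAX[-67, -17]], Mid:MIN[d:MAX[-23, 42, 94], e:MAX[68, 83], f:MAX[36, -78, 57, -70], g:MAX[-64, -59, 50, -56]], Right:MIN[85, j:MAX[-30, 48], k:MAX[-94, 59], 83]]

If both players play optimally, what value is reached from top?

b (MAX): max(-85, 16, 79, -92) = 79
c (MAX): max(-67, -17) = -17
Left (MIN): min(7, 79, -17) = -17
d (MAX): max(-23, 42, 94) = 94
e (MAX): max(68, 83) = 83
f (MAX): max(36, -78, 57, -70) = 57
g (MAX): max(-64, -59, 50, -56) = 50
Mid (MIN): min(94, 83, 57, 50) = 50
j (MAX): max(-30, 48) = 48
k (MAX): max(-94, 59) = 59
Right (MIN): min(85, 48, 59, 83) = 48
top (MAX): max(-17, 50, 48) = 50

50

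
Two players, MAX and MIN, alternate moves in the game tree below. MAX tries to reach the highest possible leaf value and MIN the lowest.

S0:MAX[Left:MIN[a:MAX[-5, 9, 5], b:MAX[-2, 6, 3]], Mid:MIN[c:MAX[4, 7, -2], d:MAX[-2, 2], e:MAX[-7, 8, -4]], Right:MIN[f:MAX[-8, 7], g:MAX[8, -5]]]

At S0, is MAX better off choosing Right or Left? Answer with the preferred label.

f (MAX): max(-8, 7) = 7
g (MAX): max(8, -5) = 8
Right (MIN): min(7, 8) = 7
a (MAX): max(-5, 9, 5) = 9
b (MAX): max(-2, 6, 3) = 6
Left (MIN): min(9, 6) = 6
MAX prefers the higher value; Right=7, Left=6. Right is better since 7 > 6.

Right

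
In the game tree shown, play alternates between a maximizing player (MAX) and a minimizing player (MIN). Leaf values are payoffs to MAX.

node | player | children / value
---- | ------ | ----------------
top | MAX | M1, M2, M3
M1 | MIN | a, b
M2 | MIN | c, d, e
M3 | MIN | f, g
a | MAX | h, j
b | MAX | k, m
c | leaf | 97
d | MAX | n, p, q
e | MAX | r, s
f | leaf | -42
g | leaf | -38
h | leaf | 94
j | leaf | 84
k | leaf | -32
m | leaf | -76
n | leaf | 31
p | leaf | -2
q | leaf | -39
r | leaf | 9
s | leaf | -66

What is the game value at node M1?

a (MAX): max(94, 84) = 94
b (MAX): max(-32, -76) = -32
M1 (MIN): min(94, -32) = -32

-32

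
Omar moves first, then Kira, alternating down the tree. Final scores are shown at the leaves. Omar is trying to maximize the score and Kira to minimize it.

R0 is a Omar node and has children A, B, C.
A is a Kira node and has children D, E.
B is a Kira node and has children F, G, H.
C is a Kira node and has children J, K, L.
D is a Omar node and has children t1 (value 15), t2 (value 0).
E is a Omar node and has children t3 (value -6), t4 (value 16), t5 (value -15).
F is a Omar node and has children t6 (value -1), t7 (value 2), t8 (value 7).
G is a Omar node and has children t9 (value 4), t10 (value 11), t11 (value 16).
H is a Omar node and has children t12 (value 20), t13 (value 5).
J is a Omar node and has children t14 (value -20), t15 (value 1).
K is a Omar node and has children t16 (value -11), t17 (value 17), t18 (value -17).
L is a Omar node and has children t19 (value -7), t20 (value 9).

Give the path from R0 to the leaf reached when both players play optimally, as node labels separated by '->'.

R0 -> A -> D -> t1

D (Omar): max(15, 0) = 15
E (Omar): max(-6, 16, -15) = 16
A (Kira): min(15, 16) = 15
F (Omar): max(-1, 2, 7) = 7
G (Omar): max(4, 11, 16) = 16
H (Omar): max(20, 5) = 20
B (Kira): min(7, 16, 20) = 7
J (Omar): max(-20, 1) = 1
K (Omar): max(-11, 17, -17) = 17
L (Omar): max(-7, 9) = 9
C (Kira): min(1, 17, 9) = 1
R0 (Omar): max(15, 7, 1) = 15
At R0, Omar picks A (highest: 15).
At A, Kira picks D (lowest: 15).
At D, Omar picks t1 (highest: 15).
Terminal value 15.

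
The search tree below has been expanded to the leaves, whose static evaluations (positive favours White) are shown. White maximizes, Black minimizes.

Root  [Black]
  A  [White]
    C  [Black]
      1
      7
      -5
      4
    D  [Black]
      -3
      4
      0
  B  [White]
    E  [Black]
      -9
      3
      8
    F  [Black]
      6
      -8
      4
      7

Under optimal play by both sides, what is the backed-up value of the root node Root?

-8

C (Black): min(1, 7, -5, 4) = -5
D (Black): min(-3, 4, 0) = -3
A (White): max(-5, -3) = -3
E (Black): min(-9, 3, 8) = -9
F (Black): min(6, -8, 4, 7) = -8
B (White): max(-9, -8) = -8
Root (Black): min(-3, -8) = -8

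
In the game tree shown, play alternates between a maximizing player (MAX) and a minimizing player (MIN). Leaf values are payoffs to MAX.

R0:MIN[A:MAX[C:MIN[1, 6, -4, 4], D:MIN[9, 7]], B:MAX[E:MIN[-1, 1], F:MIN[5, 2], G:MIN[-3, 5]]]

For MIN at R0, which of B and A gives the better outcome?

E (MIN): min(-1, 1) = -1
F (MIN): min(5, 2) = 2
G (MIN): min(-3, 5) = -3
B (MAX): max(-1, 2, -3) = 2
C (MIN): min(1, 6, -4, 4) = -4
D (MIN): min(9, 7) = 7
A (MAX): max(-4, 7) = 7
MIN prefers the lower value; B=2, A=7. B is better since 2 < 7.

B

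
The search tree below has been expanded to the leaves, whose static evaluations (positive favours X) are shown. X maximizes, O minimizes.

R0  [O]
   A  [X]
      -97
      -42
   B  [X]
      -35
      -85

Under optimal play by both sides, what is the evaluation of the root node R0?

-42

A (X): max(-97, -42) = -42
B (X): max(-35, -85) = -35
R0 (O): min(-42, -35) = -42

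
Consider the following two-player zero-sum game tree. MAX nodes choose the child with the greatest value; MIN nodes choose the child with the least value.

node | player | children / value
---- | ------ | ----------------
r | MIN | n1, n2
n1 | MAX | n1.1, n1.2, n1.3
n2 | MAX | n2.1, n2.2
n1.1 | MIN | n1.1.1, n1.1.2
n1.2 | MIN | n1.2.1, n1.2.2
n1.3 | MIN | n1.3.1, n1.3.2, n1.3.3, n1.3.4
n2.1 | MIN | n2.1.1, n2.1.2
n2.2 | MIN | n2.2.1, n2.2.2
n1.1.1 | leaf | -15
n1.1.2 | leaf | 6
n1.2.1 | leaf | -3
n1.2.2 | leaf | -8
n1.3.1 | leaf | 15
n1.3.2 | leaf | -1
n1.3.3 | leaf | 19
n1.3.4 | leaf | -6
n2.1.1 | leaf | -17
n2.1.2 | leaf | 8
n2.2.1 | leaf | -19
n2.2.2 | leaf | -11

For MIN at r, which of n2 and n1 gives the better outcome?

n2

n2.1 (MIN): min(-17, 8) = -17
n2.2 (MIN): min(-19, -11) = -19
n2 (MAX): max(-17, -19) = -17
n1.1 (MIN): min(-15, 6) = -15
n1.2 (MIN): min(-3, -8) = -8
n1.3 (MIN): min(15, -1, 19, -6) = -6
n1 (MAX): max(-15, -8, -6) = -6
MIN prefers the lower value; n2=-17, n1=-6. n2 is better since -17 < -6.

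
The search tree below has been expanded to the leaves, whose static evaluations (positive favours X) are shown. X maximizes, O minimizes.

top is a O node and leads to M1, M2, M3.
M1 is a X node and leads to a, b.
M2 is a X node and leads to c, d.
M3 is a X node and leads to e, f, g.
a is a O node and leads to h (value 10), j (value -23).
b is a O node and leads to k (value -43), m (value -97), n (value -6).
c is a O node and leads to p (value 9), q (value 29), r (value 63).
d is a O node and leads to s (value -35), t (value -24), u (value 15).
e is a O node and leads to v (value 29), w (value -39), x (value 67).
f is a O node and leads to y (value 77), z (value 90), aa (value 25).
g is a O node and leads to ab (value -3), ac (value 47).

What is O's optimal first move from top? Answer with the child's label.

M1

a (O): min(10, -23) = -23
b (O): min(-43, -97, -6) = -97
M1 (X): max(-23, -97) = -23
c (O): min(9, 29, 63) = 9
d (O): min(-35, -24, 15) = -35
M2 (X): max(9, -35) = 9
e (O): min(29, -39, 67) = -39
f (O): min(77, 90, 25) = 25
g (O): min(-3, 47) = -3
M3 (X): max(-39, 25, -3) = 25
top (O): min(-23, 9, 25) = -23
O at top wants the lowest of {M1=-23, M2=9, M3=25}, so chooses M1.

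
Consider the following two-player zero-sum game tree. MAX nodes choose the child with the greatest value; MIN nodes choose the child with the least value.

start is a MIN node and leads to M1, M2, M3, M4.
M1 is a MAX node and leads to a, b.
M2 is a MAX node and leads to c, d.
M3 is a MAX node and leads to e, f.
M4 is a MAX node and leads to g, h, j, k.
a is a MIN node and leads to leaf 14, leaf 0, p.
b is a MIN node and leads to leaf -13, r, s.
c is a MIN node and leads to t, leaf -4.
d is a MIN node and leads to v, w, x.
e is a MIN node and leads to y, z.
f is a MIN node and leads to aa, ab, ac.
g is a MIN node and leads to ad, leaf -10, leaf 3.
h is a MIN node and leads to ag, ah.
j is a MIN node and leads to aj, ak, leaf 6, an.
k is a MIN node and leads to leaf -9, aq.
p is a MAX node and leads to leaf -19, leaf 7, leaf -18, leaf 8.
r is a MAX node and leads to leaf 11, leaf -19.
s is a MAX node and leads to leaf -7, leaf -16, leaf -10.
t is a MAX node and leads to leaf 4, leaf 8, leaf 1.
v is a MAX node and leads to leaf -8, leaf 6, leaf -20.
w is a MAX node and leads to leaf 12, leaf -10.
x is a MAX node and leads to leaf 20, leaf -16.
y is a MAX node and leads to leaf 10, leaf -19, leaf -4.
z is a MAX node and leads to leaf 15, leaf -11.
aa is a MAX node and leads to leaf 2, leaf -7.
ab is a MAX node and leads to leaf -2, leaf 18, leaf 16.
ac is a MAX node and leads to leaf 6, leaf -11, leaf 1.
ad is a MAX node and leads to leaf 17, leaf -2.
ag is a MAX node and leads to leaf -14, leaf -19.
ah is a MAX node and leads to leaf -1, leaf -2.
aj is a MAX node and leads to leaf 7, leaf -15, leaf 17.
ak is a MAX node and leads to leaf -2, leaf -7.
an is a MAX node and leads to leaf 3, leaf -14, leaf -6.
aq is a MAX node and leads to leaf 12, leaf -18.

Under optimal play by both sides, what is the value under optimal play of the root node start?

-2

p (MAX): max(-19, 7, -18, 8) = 8
a (MIN): min(14, 0, 8) = 0
r (MAX): max(11, -19) = 11
s (MAX): max(-7, -16, -10) = -7
b (MIN): min(-13, 11, -7) = -13
M1 (MAX): max(0, -13) = 0
t (MAX): max(4, 8, 1) = 8
c (MIN): min(8, -4) = -4
v (MAX): max(-8, 6, -20) = 6
w (MAX): max(12, -10) = 12
x (MAX): max(20, -16) = 20
d (MIN): min(6, 12, 20) = 6
M2 (MAX): max(-4, 6) = 6
y (MAX): max(10, -19, -4) = 10
z (MAX): max(15, -11) = 15
e (MIN): min(10, 15) = 10
aa (MAX): max(2, -7) = 2
ab (MAX): max(-2, 18, 16) = 18
ac (MAX): max(6, -11, 1) = 6
f (MIN): min(2, 18, 6) = 2
M3 (MAX): max(10, 2) = 10
ad (MAX): max(17, -2) = 17
g (MIN): min(17, -10, 3) = -10
ag (MAX): max(-14, -19) = -14
ah (MAX): max(-1, -2) = -1
h (MIN): min(-14, -1) = -14
aj (MAX): max(7, -15, 17) = 17
ak (MAX): max(-2, -7) = -2
an (MAX): max(3, -14, -6) = 3
j (MIN): min(17, -2, 6, 3) = -2
aq (MAX): max(12, -18) = 12
k (MIN): min(-9, 12) = -9
M4 (MAX): max(-10, -14, -2, -9) = -2
start (MIN): min(0, 6, 10, -2) = -2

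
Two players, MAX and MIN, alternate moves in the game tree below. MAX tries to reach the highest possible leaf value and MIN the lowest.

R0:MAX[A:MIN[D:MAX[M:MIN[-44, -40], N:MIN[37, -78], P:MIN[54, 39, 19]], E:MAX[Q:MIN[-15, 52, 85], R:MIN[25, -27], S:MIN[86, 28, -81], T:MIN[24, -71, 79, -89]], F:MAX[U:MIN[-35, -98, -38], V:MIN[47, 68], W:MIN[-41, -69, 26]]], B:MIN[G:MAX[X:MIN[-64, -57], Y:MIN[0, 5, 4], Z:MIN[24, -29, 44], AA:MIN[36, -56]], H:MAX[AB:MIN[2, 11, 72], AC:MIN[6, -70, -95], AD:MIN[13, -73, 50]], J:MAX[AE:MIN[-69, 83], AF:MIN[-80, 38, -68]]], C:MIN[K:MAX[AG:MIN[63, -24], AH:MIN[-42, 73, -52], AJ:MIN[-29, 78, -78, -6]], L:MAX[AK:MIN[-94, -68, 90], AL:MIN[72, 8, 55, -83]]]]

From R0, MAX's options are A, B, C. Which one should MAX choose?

M (MIN): min(-44, -40) = -44
N (MIN): min(37, -78) = -78
P (MIN): min(54, 39, 19) = 19
D (MAX): max(-44, -78, 19) = 19
Q (MIN): min(-15, 52, 85) = -15
R (MIN): min(25, -27) = -27
S (MIN): min(86, 28, -81) = -81
T (MIN): min(24, -71, 79, -89) = -89
E (MAX): max(-15, -27, -81, -89) = -15
U (MIN): min(-35, -98, -38) = -98
V (MIN): min(47, 68) = 47
W (MIN): min(-41, -69, 26) = -69
F (MAX): max(-98, 47, -69) = 47
A (MIN): min(19, -15, 47) = -15
X (MIN): min(-64, -57) = -64
Y (MIN): min(0, 5, 4) = 0
Z (MIN): min(24, -29, 44) = -29
AA (MIN): min(36, -56) = -56
G (MAX): max(-64, 0, -29, -56) = 0
AB (MIN): min(2, 11, 72) = 2
AC (MIN): min(6, -70, -95) = -95
AD (MIN): min(13, -73, 50) = -73
H (MAX): max(2, -95, -73) = 2
AE (MIN): min(-69, 83) = -69
AF (MIN): min(-80, 38, -68) = -80
J (MAX): max(-69, -80) = -69
B (MIN): min(0, 2, -69) = -69
AG (MIN): min(63, -24) = -24
AH (MIN): min(-42, 73, -52) = -52
AJ (MIN): min(-29, 78, -78, -6) = -78
K (MAX): max(-24, -52, -78) = -24
AK (MIN): min(-94, -68, 90) = -94
AL (MIN): min(72, 8, 55, -83) = -83
L (MAX): max(-94, -83) = -83
C (MIN): min(-24, -83) = -83
R0 (MAX): max(-15, -69, -83) = -15
MAX at R0 wants the highest of {A=-15, B=-69, C=-83}, so chooses A.

A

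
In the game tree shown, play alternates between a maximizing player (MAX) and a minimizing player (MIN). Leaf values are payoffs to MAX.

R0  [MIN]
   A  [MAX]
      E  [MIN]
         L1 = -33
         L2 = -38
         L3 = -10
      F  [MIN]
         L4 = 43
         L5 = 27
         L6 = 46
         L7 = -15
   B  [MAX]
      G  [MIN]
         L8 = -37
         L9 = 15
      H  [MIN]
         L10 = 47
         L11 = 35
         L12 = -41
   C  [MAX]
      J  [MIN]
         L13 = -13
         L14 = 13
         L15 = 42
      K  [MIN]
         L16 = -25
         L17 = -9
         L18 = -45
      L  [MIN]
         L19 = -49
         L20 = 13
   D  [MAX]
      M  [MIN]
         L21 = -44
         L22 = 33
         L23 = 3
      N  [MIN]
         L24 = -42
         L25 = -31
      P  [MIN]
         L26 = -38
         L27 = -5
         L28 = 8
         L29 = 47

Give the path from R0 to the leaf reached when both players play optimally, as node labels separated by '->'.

E (MIN): min(-33, -38, -10) = -38
F (MIN): min(43, 27, 46, -15) = -15
A (MAX): max(-38, -15) = -15
G (MIN): min(-37, 15) = -37
H (MIN): min(47, 35, -41) = -41
B (MAX): max(-37, -41) = -37
J (MIN): min(-13, 13, 42) = -13
K (MIN): min(-25, -9, -45) = -45
L (MIN): min(-49, 13) = -49
C (MAX): max(-13, -45, -49) = -13
M (MIN): min(-44, 33, 3) = -44
N (MIN): min(-42, -31) = -42
P (MIN): min(-38, -5, 8, 47) = -38
D (MAX): max(-44, -42, -38) = -38
R0 (MIN): min(-15, -37, -13, -38) = -38
At R0, MIN picks D (lowest: -38).
At D, MAX picks P (highest: -38).
At P, MIN picks L26 (lowest: -38).
Terminal value -38.

R0 -> D -> P -> L26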